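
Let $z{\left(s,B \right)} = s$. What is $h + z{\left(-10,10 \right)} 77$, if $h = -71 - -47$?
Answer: $-794$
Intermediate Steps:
$h = -24$ ($h = -71 + 47 = -24$)
$h + z{\left(-10,10 \right)} 77 = -24 - 770 = -794$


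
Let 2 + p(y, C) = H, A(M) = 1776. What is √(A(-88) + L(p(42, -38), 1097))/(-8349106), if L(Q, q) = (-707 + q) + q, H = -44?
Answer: -√3263/8349106 ≈ -6.8418e-6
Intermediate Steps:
p(y, C) = -46 (p(y, C) = -2 - 44 = -46)
L(Q, q) = -707 + 2*q
√(A(-88) + L(p(42, -38), 1097))/(-8349106) = √(1776 + (-707 + 2*1097))/(-8349106) = √(1776 + (-707 + 2194))*(-1/8349106) = √(1776 + 1487)*(-1/8349106) = √3263*(-1/8349106) = -√3263/8349106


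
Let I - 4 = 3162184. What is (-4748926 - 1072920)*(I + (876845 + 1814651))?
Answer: -34079246780664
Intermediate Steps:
I = 3162188 (I = 4 + 3162184 = 3162188)
(-4748926 - 1072920)*(I + (876845 + 1814651)) = (-4748926 - 1072920)*(3162188 + (876845 + 1814651)) = -5821846*(3162188 + 2691496) = -5821846*5853684 = -34079246780664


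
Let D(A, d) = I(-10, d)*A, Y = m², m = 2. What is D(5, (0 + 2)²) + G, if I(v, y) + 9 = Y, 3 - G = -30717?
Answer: 30695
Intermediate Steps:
G = 30720 (G = 3 - 1*(-30717) = 3 + 30717 = 30720)
Y = 4 (Y = 2² = 4)
I(v, y) = -5 (I(v, y) = -9 + 4 = -5)
D(A, d) = -5*A
D(5, (0 + 2)²) + G = -5*5 + 30720 = -25 + 30720 = 30695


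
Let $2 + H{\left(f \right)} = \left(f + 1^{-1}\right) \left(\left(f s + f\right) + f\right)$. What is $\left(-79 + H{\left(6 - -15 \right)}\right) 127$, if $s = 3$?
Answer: $283083$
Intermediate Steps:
$H{\left(f \right)} = -2 + 5 f \left(1 + f\right)$ ($H{\left(f \right)} = -2 + \left(f + 1^{-1}\right) \left(\left(f 3 + f\right) + f\right) = -2 + \left(f + 1\right) \left(\left(3 f + f\right) + f\right) = -2 + \left(1 + f\right) \left(4 f + f\right) = -2 + \left(1 + f\right) 5 f = -2 + 5 f \left(1 + f\right)$)
$\left(-79 + H{\left(6 - -15 \right)}\right) 127 = \left(-79 + \left(-2 + 5 \left(6 - -15\right) + 5 \left(6 - -15\right)^{2}\right)\right) 127 = \left(-79 + \left(-2 + 5 \left(6 + 15\right) + 5 \left(6 + 15\right)^{2}\right)\right) 127 = \left(-79 + \left(-2 + 5 \cdot 21 + 5 \cdot 21^{2}\right)\right) 127 = \left(-79 + \left(-2 + 105 + 5 \cdot 441\right)\right) 127 = \left(-79 + \left(-2 + 105 + 2205\right)\right) 127 = \left(-79 + 2308\right) 127 = 2229 \cdot 127 = 283083$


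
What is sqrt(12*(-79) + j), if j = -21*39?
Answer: I*sqrt(1767) ≈ 42.036*I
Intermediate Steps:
j = -819
sqrt(12*(-79) + j) = sqrt(12*(-79) - 819) = sqrt(-948 - 819) = sqrt(-1767) = I*sqrt(1767)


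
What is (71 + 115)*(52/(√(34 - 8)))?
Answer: 372*√26 ≈ 1896.8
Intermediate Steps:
(71 + 115)*(52/(√(34 - 8))) = 186*(52/(√26)) = 186*(52*(√26/26)) = 186*(2*√26) = 372*√26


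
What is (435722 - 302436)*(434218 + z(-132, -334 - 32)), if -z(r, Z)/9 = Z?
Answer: 58314224432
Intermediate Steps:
z(r, Z) = -9*Z
(435722 - 302436)*(434218 + z(-132, -334 - 32)) = (435722 - 302436)*(434218 - 9*(-334 - 32)) = 133286*(434218 - 9*(-366)) = 133286*(434218 + 3294) = 133286*437512 = 58314224432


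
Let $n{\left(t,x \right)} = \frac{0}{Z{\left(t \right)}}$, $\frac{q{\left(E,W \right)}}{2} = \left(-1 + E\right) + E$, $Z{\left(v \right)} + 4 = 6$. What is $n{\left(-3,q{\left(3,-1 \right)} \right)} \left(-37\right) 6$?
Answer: $0$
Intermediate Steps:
$Z{\left(v \right)} = 2$ ($Z{\left(v \right)} = -4 + 6 = 2$)
$q{\left(E,W \right)} = -2 + 4 E$ ($q{\left(E,W \right)} = 2 \left(\left(-1 + E\right) + E\right) = 2 \left(-1 + 2 E\right) = -2 + 4 E$)
$n{\left(t,x \right)} = 0$ ($n{\left(t,x \right)} = \frac{0}{2} = 0 \cdot \frac{1}{2} = 0$)
$n{\left(-3,q{\left(3,-1 \right)} \right)} \left(-37\right) 6 = 0 \left(-37\right) 6 = 0 \cdot 6 = 0$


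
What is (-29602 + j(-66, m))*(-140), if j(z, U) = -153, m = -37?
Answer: 4165700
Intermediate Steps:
(-29602 + j(-66, m))*(-140) = (-29602 - 153)*(-140) = -29755*(-140) = 4165700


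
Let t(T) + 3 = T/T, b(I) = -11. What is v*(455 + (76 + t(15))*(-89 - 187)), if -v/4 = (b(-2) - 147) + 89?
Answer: -5511444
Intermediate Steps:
v = 276 (v = -4*((-11 - 147) + 89) = -4*(-158 + 89) = -4*(-69) = 276)
t(T) = -2 (t(T) = -3 + T/T = -3 + 1 = -2)
v*(455 + (76 + t(15))*(-89 - 187)) = 276*(455 + (76 - 2)*(-89 - 187)) = 276*(455 + 74*(-276)) = 276*(455 - 20424) = 276*(-19969) = -5511444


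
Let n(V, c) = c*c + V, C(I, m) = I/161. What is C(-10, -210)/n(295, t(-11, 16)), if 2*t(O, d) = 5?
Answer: -8/38801 ≈ -0.00020618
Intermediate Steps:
t(O, d) = 5/2 (t(O, d) = (½)*5 = 5/2)
C(I, m) = I/161 (C(I, m) = I*(1/161) = I/161)
n(V, c) = V + c² (n(V, c) = c² + V = V + c²)
C(-10, -210)/n(295, t(-11, 16)) = ((1/161)*(-10))/(295 + (5/2)²) = -10/(161*(295 + 25/4)) = -10/(161*1205/4) = -10/161*4/1205 = -8/38801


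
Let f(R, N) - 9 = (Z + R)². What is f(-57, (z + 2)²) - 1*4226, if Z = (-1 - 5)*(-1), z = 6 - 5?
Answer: -1616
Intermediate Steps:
z = 1
Z = 6 (Z = -6*(-1) = 6)
f(R, N) = 9 + (6 + R)²
f(-57, (z + 2)²) - 1*4226 = (9 + (6 - 57)²) - 1*4226 = (9 + (-51)²) - 4226 = (9 + 2601) - 4226 = 2610 - 4226 = -1616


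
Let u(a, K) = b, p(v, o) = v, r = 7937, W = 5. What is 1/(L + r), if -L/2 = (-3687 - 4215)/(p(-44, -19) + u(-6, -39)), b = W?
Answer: 13/97913 ≈ 0.00013277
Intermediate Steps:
b = 5
u(a, K) = 5
L = -5268/13 (L = -2*(-3687 - 4215)/(-44 + 5) = -(-15804)/(-39) = -(-15804)*(-1)/39 = -2*2634/13 = -5268/13 ≈ -405.23)
1/(L + r) = 1/(-5268/13 + 7937) = 1/(97913/13) = 13/97913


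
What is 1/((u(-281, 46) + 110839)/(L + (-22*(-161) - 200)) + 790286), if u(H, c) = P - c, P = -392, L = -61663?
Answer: 58321/46090159405 ≈ 1.2654e-6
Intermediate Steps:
u(H, c) = -392 - c
1/((u(-281, 46) + 110839)/(L + (-22*(-161) - 200)) + 790286) = 1/(((-392 - 1*46) + 110839)/(-61663 + (-22*(-161) - 200)) + 790286) = 1/(((-392 - 46) + 110839)/(-61663 + (3542 - 200)) + 790286) = 1/((-438 + 110839)/(-61663 + 3342) + 790286) = 1/(110401/(-58321) + 790286) = 1/(110401*(-1/58321) + 790286) = 1/(-110401/58321 + 790286) = 1/(46090159405/58321) = 58321/46090159405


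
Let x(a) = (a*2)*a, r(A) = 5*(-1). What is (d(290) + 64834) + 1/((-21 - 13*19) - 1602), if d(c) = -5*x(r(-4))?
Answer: 120772079/1870 ≈ 64584.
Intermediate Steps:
r(A) = -5
x(a) = 2*a² (x(a) = (2*a)*a = 2*a²)
d(c) = -250 (d(c) = -10*(-5)² = -10*25 = -5*50 = -250)
(d(290) + 64834) + 1/((-21 - 13*19) - 1602) = (-250 + 64834) + 1/((-21 - 13*19) - 1602) = 64584 + 1/((-21 - 247) - 1602) = 64584 + 1/(-268 - 1602) = 64584 + 1/(-1870) = 64584 - 1/1870 = 120772079/1870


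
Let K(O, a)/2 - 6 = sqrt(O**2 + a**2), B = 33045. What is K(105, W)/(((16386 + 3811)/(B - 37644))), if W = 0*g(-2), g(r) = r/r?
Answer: -1020978/20197 ≈ -50.551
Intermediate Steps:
g(r) = 1
W = 0 (W = 0*1 = 0)
K(O, a) = 12 + 2*sqrt(O**2 + a**2)
K(105, W)/(((16386 + 3811)/(B - 37644))) = (12 + 2*sqrt(105**2 + 0**2))/(((16386 + 3811)/(33045 - 37644))) = (12 + 2*sqrt(11025 + 0))/((20197/(-4599))) = (12 + 2*sqrt(11025))/((20197*(-1/4599))) = (12 + 2*105)/(-20197/4599) = (12 + 210)*(-4599/20197) = 222*(-4599/20197) = -1020978/20197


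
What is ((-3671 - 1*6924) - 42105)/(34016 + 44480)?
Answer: -13175/19624 ≈ -0.67137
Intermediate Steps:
((-3671 - 1*6924) - 42105)/(34016 + 44480) = ((-3671 - 6924) - 42105)/78496 = (-10595 - 42105)*(1/78496) = -52700*1/78496 = -13175/19624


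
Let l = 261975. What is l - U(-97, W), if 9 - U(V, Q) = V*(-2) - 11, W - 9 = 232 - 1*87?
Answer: 262149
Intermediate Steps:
W = 154 (W = 9 + (232 - 1*87) = 9 + (232 - 87) = 9 + 145 = 154)
U(V, Q) = 20 + 2*V (U(V, Q) = 9 - (V*(-2) - 11) = 9 - (-2*V - 11) = 9 - (-11 - 2*V) = 9 + (11 + 2*V) = 20 + 2*V)
l - U(-97, W) = 261975 - (20 + 2*(-97)) = 261975 - (20 - 194) = 261975 - 1*(-174) = 261975 + 174 = 262149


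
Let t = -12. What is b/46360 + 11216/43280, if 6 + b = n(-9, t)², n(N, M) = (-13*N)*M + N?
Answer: 217328051/5016152 ≈ 43.326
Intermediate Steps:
n(N, M) = N - 13*M*N (n(N, M) = -13*M*N + N = N - 13*M*N)
b = 1996563 (b = -6 + (-9*(1 - 13*(-12)))² = -6 + (-9*(1 + 156))² = -6 + (-9*157)² = -6 + (-1413)² = -6 + 1996569 = 1996563)
b/46360 + 11216/43280 = 1996563/46360 + 11216/43280 = 1996563*(1/46360) + 11216*(1/43280) = 1996563/46360 + 701/2705 = 217328051/5016152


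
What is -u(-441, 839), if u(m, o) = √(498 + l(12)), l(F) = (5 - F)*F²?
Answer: -I*√510 ≈ -22.583*I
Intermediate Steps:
l(F) = F²*(5 - F)
u(m, o) = I*√510 (u(m, o) = √(498 + 12²*(5 - 1*12)) = √(498 + 144*(5 - 12)) = √(498 + 144*(-7)) = √(498 - 1008) = √(-510) = I*√510)
-u(-441, 839) = -I*√510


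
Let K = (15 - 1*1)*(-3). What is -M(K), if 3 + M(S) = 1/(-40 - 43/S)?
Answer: 4953/1637 ≈ 3.0257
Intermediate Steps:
K = -42 (K = (15 - 1)*(-3) = 14*(-3) = -42)
M(S) = -3 + 1/(-40 - 43/S)
-M(K) = -(-129 - 121*(-42))/(43 + 40*(-42)) = -(-129 + 5082)/(43 - 1680) = -4953/(-1637) = -(-1)*4953/1637 = -1*(-4953/1637) = 4953/1637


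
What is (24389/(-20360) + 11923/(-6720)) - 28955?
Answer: -99050164559/3420480 ≈ -28958.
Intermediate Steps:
(24389/(-20360) + 11923/(-6720)) - 28955 = (24389*(-1/20360) + 11923*(-1/6720)) - 28955 = (-24389/20360 - 11923/6720) - 28955 = -10166159/3420480 - 28955 = -99050164559/3420480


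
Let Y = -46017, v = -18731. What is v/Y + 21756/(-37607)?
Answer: -296729135/1730561319 ≈ -0.17146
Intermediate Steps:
v/Y + 21756/(-37607) = -18731/(-46017) + 21756/(-37607) = -18731*(-1/46017) + 21756*(-1/37607) = 18731/46017 - 21756/37607 = -296729135/1730561319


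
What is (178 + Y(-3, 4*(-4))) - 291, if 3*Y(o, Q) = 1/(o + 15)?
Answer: -4067/36 ≈ -112.97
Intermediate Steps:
Y(o, Q) = 1/(3*(15 + o)) (Y(o, Q) = 1/(3*(o + 15)) = 1/(3*(15 + o)))
(178 + Y(-3, 4*(-4))) - 291 = (178 + 1/(3*(15 - 3))) - 291 = (178 + (⅓)/12) - 291 = (178 + (⅓)*(1/12)) - 291 = (178 + 1/36) - 291 = 6409/36 - 291 = -4067/36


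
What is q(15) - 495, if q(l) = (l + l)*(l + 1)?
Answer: -15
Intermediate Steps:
q(l) = 2*l*(1 + l) (q(l) = (2*l)*(1 + l) = 2*l*(1 + l))
q(15) - 495 = 2*15*(1 + 15) - 495 = 2*15*16 - 495 = 480 - 495 = -15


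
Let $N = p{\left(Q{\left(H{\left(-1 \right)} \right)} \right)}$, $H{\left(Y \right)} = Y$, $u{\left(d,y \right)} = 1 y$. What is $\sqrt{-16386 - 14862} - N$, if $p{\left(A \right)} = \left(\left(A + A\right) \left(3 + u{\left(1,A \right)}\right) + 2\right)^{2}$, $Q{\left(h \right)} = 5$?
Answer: $-6724 + 12 i \sqrt{217} \approx -6724.0 + 176.77 i$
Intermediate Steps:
$u{\left(d,y \right)} = y$
$p{\left(A \right)} = \left(2 + 2 A \left(3 + A\right)\right)^{2}$ ($p{\left(A \right)} = \left(\left(A + A\right) \left(3 + A\right) + 2\right)^{2} = \left(2 A \left(3 + A\right) + 2\right)^{2} = \left(2 + 2 A \left(3 + A\right)\right)^{2}$)
$N = 6724$ ($N = 4 \left(1 + 5^{2} + 3 \cdot 5\right)^{2} = 4 \left(1 + 25 + 15\right)^{2} = 4 \cdot 41^{2} = 4 \cdot 1681 = 6724$)
$\sqrt{-16386 - 14862} - N = \sqrt{-16386 - 14862} - 6724 = \sqrt{-31248} - 6724 = 12 i \sqrt{217} - 6724 = -6724 + 12 i \sqrt{217}$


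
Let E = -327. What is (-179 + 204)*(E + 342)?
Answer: 375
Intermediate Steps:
(-179 + 204)*(E + 342) = (-179 + 204)*(-327 + 342) = 25*15 = 375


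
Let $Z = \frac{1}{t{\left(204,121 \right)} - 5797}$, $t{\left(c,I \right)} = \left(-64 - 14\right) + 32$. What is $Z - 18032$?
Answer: $- \frac{105360977}{5843} \approx -18032.0$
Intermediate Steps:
$t{\left(c,I \right)} = -46$ ($t{\left(c,I \right)} = -78 + 32 = -46$)
$Z = - \frac{1}{5843}$ ($Z = \frac{1}{-46 - 5797} = \frac{1}{-5843} = - \frac{1}{5843} \approx -0.00017114$)
$Z - 18032 = - \frac{1}{5843} - 18032 = - \frac{105360977}{5843}$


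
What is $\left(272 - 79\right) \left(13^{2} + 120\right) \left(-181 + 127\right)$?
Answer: $-3011958$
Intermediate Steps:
$\left(272 - 79\right) \left(13^{2} + 120\right) \left(-181 + 127\right) = 193 \left(169 + 120\right) \left(-54\right) = 193 \cdot 289 \left(-54\right) = 193 \left(-15606\right) = -3011958$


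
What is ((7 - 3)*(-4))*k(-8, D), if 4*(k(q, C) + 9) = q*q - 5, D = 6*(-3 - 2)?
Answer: -92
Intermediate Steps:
D = -30 (D = 6*(-5) = -30)
k(q, C) = -41/4 + q**2/4 (k(q, C) = -9 + (q*q - 5)/4 = -9 + (q**2 - 5)/4 = -9 + (-5 + q**2)/4 = -9 + (-5/4 + q**2/4) = -41/4 + q**2/4)
((7 - 3)*(-4))*k(-8, D) = ((7 - 3)*(-4))*(-41/4 + (1/4)*(-8)**2) = (4*(-4))*(-41/4 + (1/4)*64) = -16*(-41/4 + 16) = -16*23/4 = -92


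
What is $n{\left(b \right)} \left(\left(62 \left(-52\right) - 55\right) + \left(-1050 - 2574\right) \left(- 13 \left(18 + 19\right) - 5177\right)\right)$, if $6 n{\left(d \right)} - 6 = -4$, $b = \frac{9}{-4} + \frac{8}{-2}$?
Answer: $6833771$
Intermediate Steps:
$b = - \frac{25}{4}$ ($b = 9 \left(- \frac{1}{4}\right) + 8 \left(- \frac{1}{2}\right) = - \frac{9}{4} - 4 = - \frac{25}{4} \approx -6.25$)
$n{\left(d \right)} = \frac{1}{3}$ ($n{\left(d \right)} = 1 + \frac{1}{6} \left(-4\right) = 1 - \frac{2}{3} = \frac{1}{3}$)
$n{\left(b \right)} \left(\left(62 \left(-52\right) - 55\right) + \left(-1050 - 2574\right) \left(- 13 \left(18 + 19\right) - 5177\right)\right) = \frac{\left(62 \left(-52\right) - 55\right) + \left(-1050 - 2574\right) \left(- 13 \left(18 + 19\right) - 5177\right)}{3} = \frac{\left(-3224 - 55\right) - 3624 \left(\left(-13\right) 37 - 5177\right)}{3} = \frac{-3279 - 3624 \left(-481 - 5177\right)}{3} = \frac{-3279 - -20504592}{3} = \frac{-3279 + 20504592}{3} = \frac{1}{3} \cdot 20501313 = 6833771$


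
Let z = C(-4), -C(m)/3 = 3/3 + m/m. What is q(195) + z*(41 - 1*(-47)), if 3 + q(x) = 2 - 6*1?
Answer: -535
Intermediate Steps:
C(m) = -6 (C(m) = -3*(3/3 + m/m) = -3*(3*(⅓) + 1) = -3*(1 + 1) = -3*2 = -6)
z = -6
q(x) = -7 (q(x) = -3 + (2 - 6*1) = -3 + (2 - 6) = -3 - 4 = -7)
q(195) + z*(41 - 1*(-47)) = -7 - 6*(41 - 1*(-47)) = -7 - 6*(41 + 47) = -7 - 6*88 = -7 - 528 = -535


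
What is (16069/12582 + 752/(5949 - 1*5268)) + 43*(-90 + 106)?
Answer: 1971807983/2856114 ≈ 690.38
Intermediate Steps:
(16069/12582 + 752/(5949 - 1*5268)) + 43*(-90 + 106) = (16069*(1/12582) + 752/(5949 - 5268)) + 43*16 = (16069/12582 + 752/681) + 688 = 6801551/2856114 + 688 = 1971807983/2856114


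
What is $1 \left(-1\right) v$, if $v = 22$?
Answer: $-22$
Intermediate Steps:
$1 \left(-1\right) v = 1 \left(-1\right) 22 = \left(-1\right) 22 = -22$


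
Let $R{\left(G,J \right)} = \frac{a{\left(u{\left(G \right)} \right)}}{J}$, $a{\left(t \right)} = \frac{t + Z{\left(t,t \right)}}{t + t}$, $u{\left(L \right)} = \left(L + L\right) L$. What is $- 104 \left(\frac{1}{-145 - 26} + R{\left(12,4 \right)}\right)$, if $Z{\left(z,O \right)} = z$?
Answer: $- \frac{4342}{171} \approx -25.392$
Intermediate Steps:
$u{\left(L \right)} = 2 L^{2}$ ($u{\left(L \right)} = 2 L L = 2 L^{2}$)
$a{\left(t \right)} = 1$ ($a{\left(t \right)} = \frac{t + t}{t + t} = \frac{2 t}{2 t} = 2 t \frac{1}{2 t} = 1$)
$R{\left(G,J \right)} = \frac{1}{J}$ ($R{\left(G,J \right)} = 1 \frac{1}{J} = \frac{1}{J}$)
$- 104 \left(\frac{1}{-145 - 26} + R{\left(12,4 \right)}\right) = - 104 \left(\frac{1}{-145 - 26} + \frac{1}{4}\right) = - 104 \left(\frac{1}{-171} + \frac{1}{4}\right) = - 104 \left(- \frac{1}{171} + \frac{1}{4}\right) = \left(-104\right) \frac{167}{684} = - \frac{4342}{171}$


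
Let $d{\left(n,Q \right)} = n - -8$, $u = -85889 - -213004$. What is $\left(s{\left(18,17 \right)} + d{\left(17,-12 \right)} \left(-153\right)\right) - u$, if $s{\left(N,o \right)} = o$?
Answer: $-130923$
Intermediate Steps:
$u = 127115$ ($u = -85889 + 213004 = 127115$)
$d{\left(n,Q \right)} = 8 + n$ ($d{\left(n,Q \right)} = n + 8 = 8 + n$)
$\left(s{\left(18,17 \right)} + d{\left(17,-12 \right)} \left(-153\right)\right) - u = \left(17 + \left(8 + 17\right) \left(-153\right)\right) - 127115 = \left(17 + 25 \left(-153\right)\right) - 127115 = \left(17 - 3825\right) - 127115 = -3808 - 127115 = -130923$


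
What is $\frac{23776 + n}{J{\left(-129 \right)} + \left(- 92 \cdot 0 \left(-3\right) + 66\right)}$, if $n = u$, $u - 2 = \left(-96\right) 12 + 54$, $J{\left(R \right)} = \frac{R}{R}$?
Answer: $\frac{22680}{67} \approx 338.51$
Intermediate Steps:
$J{\left(R \right)} = 1$
$u = -1096$ ($u = 2 + \left(\left(-96\right) 12 + 54\right) = 2 + \left(-1152 + 54\right) = 2 - 1098 = -1096$)
$n = -1096$
$\frac{23776 + n}{J{\left(-129 \right)} + \left(- 92 \cdot 0 \left(-3\right) + 66\right)} = \frac{23776 - 1096}{1 + \left(- 92 \cdot 0 \left(-3\right) + 66\right)} = \frac{22680}{1 + \left(\left(-92\right) 0 + 66\right)} = \frac{22680}{1 + \left(0 + 66\right)} = \frac{22680}{1 + 66} = \frac{22680}{67}$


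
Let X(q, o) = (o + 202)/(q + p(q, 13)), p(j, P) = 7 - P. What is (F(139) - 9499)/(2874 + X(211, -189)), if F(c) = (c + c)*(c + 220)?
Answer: 18512115/589183 ≈ 31.420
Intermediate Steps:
F(c) = 2*c*(220 + c) (F(c) = (2*c)*(220 + c) = 2*c*(220 + c))
X(q, o) = (202 + o)/(-6 + q) (X(q, o) = (o + 202)/(q + (7 - 1*13)) = (202 + o)/(q + (7 - 13)) = (202 + o)/(q - 6) = (202 + o)/(-6 + q))
(F(139) - 9499)/(2874 + X(211, -189)) = (2*139*(220 + 139) - 9499)/(2874 + (202 - 189)/(-6 + 211)) = (2*139*359 - 9499)/(2874 + 13/205) = (99802 - 9499)/(2874 + (1/205)*13) = 90303/(2874 + 13/205) = 90303/(589183/205) = 90303*(205/589183) = 18512115/589183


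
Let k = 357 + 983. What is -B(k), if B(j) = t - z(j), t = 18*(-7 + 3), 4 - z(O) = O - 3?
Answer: -1261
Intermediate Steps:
z(O) = 7 - O (z(O) = 4 - (O - 3) = 4 - (-3 + O) = 4 + (3 - O) = 7 - O)
k = 1340
t = -72 (t = 18*(-4) = -72)
B(j) = -79 + j (B(j) = -72 - (7 - j) = -72 + (-7 + j) = -79 + j)
-B(k) = -(-79 + 1340) = -1*1261 = -1261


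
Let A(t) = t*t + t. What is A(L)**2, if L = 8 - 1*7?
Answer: 4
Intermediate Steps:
L = 1 (L = 8 - 7 = 1)
A(t) = t + t**2 (A(t) = t**2 + t = t + t**2)
A(L)**2 = (1*(1 + 1))**2 = (1*2)**2 = 2**2 = 4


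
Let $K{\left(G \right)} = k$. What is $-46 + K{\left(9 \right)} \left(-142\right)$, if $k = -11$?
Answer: $1516$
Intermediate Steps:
$K{\left(G \right)} = -11$
$-46 + K{\left(9 \right)} \left(-142\right) = -46 - -1562 = -46 + 1562 = 1516$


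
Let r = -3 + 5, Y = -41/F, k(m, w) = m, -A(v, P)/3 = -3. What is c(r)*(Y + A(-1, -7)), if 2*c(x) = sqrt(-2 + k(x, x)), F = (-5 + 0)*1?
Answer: 0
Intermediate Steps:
A(v, P) = 9 (A(v, P) = -3*(-3) = 9)
F = -5 (F = -5*1 = -5)
Y = 41/5 (Y = -41/(-5) = -41*(-1/5) = 41/5 ≈ 8.2000)
r = 2
c(x) = sqrt(-2 + x)/2
c(r)*(Y + A(-1, -7)) = (sqrt(-2 + 2)/2)*(41/5 + 9) = (sqrt(0)/2)*(86/5) = ((1/2)*0)*(86/5) = 0*(86/5) = 0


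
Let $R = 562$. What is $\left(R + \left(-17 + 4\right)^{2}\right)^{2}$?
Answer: $534361$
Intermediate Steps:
$\left(R + \left(-17 + 4\right)^{2}\right)^{2} = \left(562 + \left(-17 + 4\right)^{2}\right)^{2} = \left(562 + \left(-13\right)^{2}\right)^{2} = \left(562 + 169\right)^{2} = 731^{2} = 534361$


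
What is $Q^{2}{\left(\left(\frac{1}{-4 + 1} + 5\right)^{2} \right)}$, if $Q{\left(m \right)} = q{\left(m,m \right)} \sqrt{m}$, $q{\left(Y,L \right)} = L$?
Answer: $\frac{7529536}{729} \approx 10329.0$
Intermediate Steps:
$Q{\left(m \right)} = m^{\frac{3}{2}}$ ($Q{\left(m \right)} = m \sqrt{m} = m^{\frac{3}{2}}$)
$Q^{2}{\left(\left(\frac{1}{-4 + 1} + 5\right)^{2} \right)} = \left(\left(\left(\frac{1}{-4 + 1} + 5\right)^{2}\right)^{\frac{3}{2}}\right)^{2} = \left(\left(\left(\frac{1}{-3} + 5\right)^{2}\right)^{\frac{3}{2}}\right)^{2} = \left(\left(\left(- \frac{1}{3} + 5\right)^{2}\right)^{\frac{3}{2}}\right)^{2} = \left(\left(\left(\frac{14}{3}\right)^{2}\right)^{\frac{3}{2}}\right)^{2} = \left(\left(\frac{196}{9}\right)^{\frac{3}{2}}\right)^{2} = \left(\frac{2744}{27}\right)^{2} = \frac{7529536}{729}$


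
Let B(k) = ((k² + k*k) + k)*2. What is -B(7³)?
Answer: -471282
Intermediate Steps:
B(k) = 2*k + 4*k² (B(k) = ((k² + k²) + k)*2 = (2*k² + k)*2 = (k + 2*k²)*2 = 2*k + 4*k²)
-B(7³) = -2*7³*(1 + 2*7³) = -2*343*(1 + 2*343) = -2*343*(1 + 686) = -2*343*687 = -1*471282 = -471282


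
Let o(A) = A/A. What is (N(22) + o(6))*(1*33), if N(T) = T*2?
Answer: 1485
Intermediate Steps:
N(T) = 2*T
o(A) = 1
(N(22) + o(6))*(1*33) = (2*22 + 1)*(1*33) = (44 + 1)*33 = 45*33 = 1485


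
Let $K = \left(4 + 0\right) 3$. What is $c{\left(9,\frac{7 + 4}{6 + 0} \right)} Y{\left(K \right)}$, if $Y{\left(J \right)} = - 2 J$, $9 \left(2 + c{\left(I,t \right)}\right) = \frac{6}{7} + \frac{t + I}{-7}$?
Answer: $\frac{3140}{63} \approx 49.841$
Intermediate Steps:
$K = 12$ ($K = 4 \cdot 3 = 12$)
$c{\left(I,t \right)} = - \frac{40}{21} - \frac{I}{63} - \frac{t}{63}$ ($c{\left(I,t \right)} = -2 + \frac{\frac{6}{7} + \frac{t + I}{-7}}{9} = -2 + \frac{6 \cdot \frac{1}{7} + \left(I + t\right) \left(- \frac{1}{7}\right)}{9} = -2 + \frac{\frac{6}{7} - \left(\frac{I}{7} + \frac{t}{7}\right)}{9} = -2 + \frac{\frac{6}{7} - \frac{I}{7} - \frac{t}{7}}{9} = -2 - \left(- \frac{2}{21} + \frac{I}{63} + \frac{t}{63}\right) = - \frac{40}{21} - \frac{I}{63} - \frac{t}{63}$)
$c{\left(9,\frac{7 + 4}{6 + 0} \right)} Y{\left(K \right)} = \left(- \frac{40}{21} - \frac{1}{7} - \frac{\left(7 + 4\right) \frac{1}{6 + 0}}{63}\right) \left(\left(-2\right) 12\right) = \left(- \frac{40}{21} - \frac{1}{7} - \frac{11 \cdot \frac{1}{6}}{63}\right) \left(-24\right) = \left(- \frac{40}{21} - \frac{1}{7} - \frac{11}{378}\right) \left(-24\right) = \left(- \frac{785}{378}\right) \left(-24\right) = \frac{3140}{63}$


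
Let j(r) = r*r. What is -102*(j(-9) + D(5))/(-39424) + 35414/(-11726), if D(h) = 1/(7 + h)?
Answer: -16872489/6003712 ≈ -2.8103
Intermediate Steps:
j(r) = r²
-102*(j(-9) + D(5))/(-39424) + 35414/(-11726) = -102*((-9)² + 1/(7 + 5))/(-39424) + 35414/(-11726) = -102*(81 + 1/12)*(-1/39424) + 35414*(-1/11726) = -102*(81 + 1/12)*(-1/39424) - 17707/5863 = -102*973/12*(-1/39424) - 17707/5863 = -16541/2*(-1/39424) - 17707/5863 = 2363/11264 - 17707/5863 = -16872489/6003712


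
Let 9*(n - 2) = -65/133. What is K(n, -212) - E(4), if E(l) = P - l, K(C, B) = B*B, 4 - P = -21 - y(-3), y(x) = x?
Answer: 44926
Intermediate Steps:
n = 2329/1197 (n = 2 + (-65/133)/9 = 2 + (-65*1/133)/9 = 2 + (⅑)*(-65/133) = 2 - 65/1197 = 2329/1197 ≈ 1.9457)
P = 22 (P = 4 - (-21 - 1*(-3)) = 4 - (-21 + 3) = 4 - 1*(-18) = 4 + 18 = 22)
K(C, B) = B²
E(l) = 22 - l
K(n, -212) - E(4) = (-212)² - (22 - 1*4) = 44944 - (22 - 4) = 44944 - 1*18 = 44944 - 18 = 44926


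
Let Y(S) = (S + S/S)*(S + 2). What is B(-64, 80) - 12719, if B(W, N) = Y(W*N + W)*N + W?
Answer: 2148651697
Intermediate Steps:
Y(S) = (1 + S)*(2 + S) (Y(S) = (S + 1)*(2 + S) = (1 + S)*(2 + S))
B(W, N) = W + N*(2 + (W + N*W)² + 3*W + 3*N*W) (B(W, N) = (2 + (W*N + W)² + 3*(W*N + W))*N + W = (2 + (N*W + W)² + 3*(N*W + W))*N + W = (2 + (W + N*W)² + 3*(W + N*W))*N + W = (2 + (W + N*W)² + (3*W + 3*N*W))*N + W = (2 + (W + N*W)² + 3*W + 3*N*W)*N + W = N*(2 + (W + N*W)² + 3*W + 3*N*W) + W = W + N*(2 + (W + N*W)² + 3*W + 3*N*W))
B(-64, 80) - 12719 = (-64 + 80*(2 + (-64)²*(1 + 80)² + 3*(-64)*(1 + 80))) - 12719 = (-64 + 80*(2 + 4096*81² + 3*(-64)*81)) - 12719 = (-64 + 80*(2 + 4096*6561 - 15552)) - 12719 = (-64 + 80*(2 + 26873856 - 15552)) - 12719 = (-64 + 80*26858306) - 12719 = (-64 + 2148664480) - 12719 = 2148664416 - 12719 = 2148651697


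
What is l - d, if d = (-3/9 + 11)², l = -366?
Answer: -4318/9 ≈ -479.78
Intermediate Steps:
d = 1024/9 (d = (-3*⅑ + 11)² = (-⅓ + 11)² = (32/3)² = 1024/9 ≈ 113.78)
l - d = -366 - 1*1024/9 = -366 - 1024/9 = -4318/9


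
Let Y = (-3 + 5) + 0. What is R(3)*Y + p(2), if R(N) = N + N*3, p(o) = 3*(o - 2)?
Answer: 24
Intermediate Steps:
Y = 2 (Y = 2 + 0 = 2)
p(o) = -6 + 3*o (p(o) = 3*(-2 + o) = -6 + 3*o)
R(N) = 4*N (R(N) = N + 3*N = 4*N)
R(3)*Y + p(2) = (4*3)*2 + (-6 + 3*2) = 12*2 + (-6 + 6) = 24 + 0 = 24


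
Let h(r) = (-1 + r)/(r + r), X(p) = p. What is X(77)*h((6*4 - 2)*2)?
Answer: 301/8 ≈ 37.625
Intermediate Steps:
h(r) = (-1 + r)/(2*r) (h(r) = (-1 + r)/((2*r)) = (-1 + r)*(1/(2*r)) = (-1 + r)/(2*r))
X(77)*h((6*4 - 2)*2) = 77*((-1 + (6*4 - 2)*2)/(2*(((6*4 - 2)*2)))) = 77*((-1 + (24 - 2)*2)/(2*(((24 - 2)*2)))) = 77*((-1 + 22*2)/(2*((22*2)))) = 77*((1/2)*(-1 + 44)/44) = 77*((1/2)*(1/44)*43) = 77*(43/88) = 301/8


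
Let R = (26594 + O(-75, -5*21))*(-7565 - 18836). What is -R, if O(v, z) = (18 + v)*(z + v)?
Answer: 972982454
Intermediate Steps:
O(v, z) = (18 + v)*(v + z)
R = -972982454 (R = (26594 + ((-75)² + 18*(-75) + 18*(-5*21) - (-375)*21))*(-7565 - 18836) = (26594 + (5625 - 1350 + 18*(-105) - 75*(-105)))*(-26401) = (26594 + (5625 - 1350 - 1890 + 7875))*(-26401) = (26594 + 10260)*(-26401) = 36854*(-26401) = -972982454)
-R = -1*(-972982454) = 972982454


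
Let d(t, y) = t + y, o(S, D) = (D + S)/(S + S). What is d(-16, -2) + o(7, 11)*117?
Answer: 927/7 ≈ 132.43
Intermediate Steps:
o(S, D) = (D + S)/(2*S) (o(S, D) = (D + S)/((2*S)) = (D + S)*(1/(2*S)) = (D + S)/(2*S))
d(-16, -2) + o(7, 11)*117 = (-16 - 2) + ((1/2)*(11 + 7)/7)*117 = -18 + ((1/2)*(1/7)*18)*117 = -18 + (9/7)*117 = -18 + 1053/7 = 927/7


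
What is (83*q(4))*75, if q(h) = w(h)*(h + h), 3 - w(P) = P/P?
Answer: 99600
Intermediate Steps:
w(P) = 2 (w(P) = 3 - P/P = 3 - 1*1 = 3 - 1 = 2)
q(h) = 4*h (q(h) = 2*(h + h) = 2*(2*h) = 4*h)
(83*q(4))*75 = (83*(4*4))*75 = (83*16)*75 = 1328*75 = 99600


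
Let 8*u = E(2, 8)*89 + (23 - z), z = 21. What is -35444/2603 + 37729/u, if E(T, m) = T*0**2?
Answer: 392798904/2603 ≈ 1.5090e+5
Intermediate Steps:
E(T, m) = 0 (E(T, m) = T*0 = 0)
u = 1/4 (u = (0*89 + (23 - 1*21))/8 = (0 + (23 - 21))/8 = (0 + 2)/8 = (1/8)*2 = 1/4 ≈ 0.25000)
-35444/2603 + 37729/u = -35444/2603 + 37729/(1/4) = -35444*1/2603 + 37729*4 = -35444/2603 + 150916 = 392798904/2603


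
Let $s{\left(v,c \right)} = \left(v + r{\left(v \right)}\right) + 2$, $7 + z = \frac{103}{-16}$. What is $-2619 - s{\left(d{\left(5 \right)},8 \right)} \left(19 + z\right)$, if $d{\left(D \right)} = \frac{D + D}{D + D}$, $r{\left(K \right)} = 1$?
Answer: $- \frac{10565}{4} \approx -2641.3$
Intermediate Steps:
$d{\left(D \right)} = 1$ ($d{\left(D \right)} = \frac{2 D}{2 D} = 2 D \frac{1}{2 D} = 1$)
$z = - \frac{215}{16}$ ($z = -7 + \frac{103}{-16} = -7 + 103 \left(- \frac{1}{16}\right) = -7 - \frac{103}{16} = - \frac{215}{16} \approx -13.438$)
$s{\left(v,c \right)} = 3 + v$ ($s{\left(v,c \right)} = \left(v + 1\right) + 2 = \left(1 + v\right) + 2 = 3 + v$)
$-2619 - s{\left(d{\left(5 \right)},8 \right)} \left(19 + z\right) = -2619 - \left(3 + 1\right) \left(19 - \frac{215}{16}\right) = -2619 - 4 \cdot \frac{89}{16} = -2619 - \frac{89}{4} = - \frac{10565}{4}$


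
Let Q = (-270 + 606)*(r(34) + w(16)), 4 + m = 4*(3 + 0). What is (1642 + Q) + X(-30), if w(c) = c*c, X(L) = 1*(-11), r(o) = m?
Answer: 90335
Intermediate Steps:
m = 8 (m = -4 + 4*(3 + 0) = -4 + 4*3 = -4 + 12 = 8)
r(o) = 8
X(L) = -11
w(c) = c²
Q = 88704 (Q = (-270 + 606)*(8 + 16²) = 336*(8 + 256) = 336*264 = 88704)
(1642 + Q) + X(-30) = (1642 + 88704) - 11 = 90346 - 11 = 90335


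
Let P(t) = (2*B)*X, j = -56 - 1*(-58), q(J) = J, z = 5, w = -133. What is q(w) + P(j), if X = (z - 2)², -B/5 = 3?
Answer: -403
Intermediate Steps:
B = -15 (B = -5*3 = -15)
X = 9 (X = (5 - 2)² = 3² = 9)
j = 2 (j = -56 + 58 = 2)
P(t) = -270 (P(t) = (2*(-15))*9 = -30*9 = -270)
q(w) + P(j) = -133 - 270 = -403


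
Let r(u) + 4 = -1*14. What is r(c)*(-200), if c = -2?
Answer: 3600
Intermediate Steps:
r(u) = -18 (r(u) = -4 - 1*14 = -4 - 14 = -18)
r(c)*(-200) = -18*(-200) = 3600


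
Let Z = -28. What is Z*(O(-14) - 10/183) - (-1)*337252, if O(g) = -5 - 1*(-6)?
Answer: 61712272/183 ≈ 3.3723e+5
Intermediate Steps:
O(g) = 1 (O(g) = -5 + 6 = 1)
Z*(O(-14) - 10/183) - (-1)*337252 = -28*(1 - 10/183) - (-1)*337252 = -28*(1 - 10*1/183) - 1*(-337252) = -28*(1 - 10/183) + 337252 = -28*173/183 + 337252 = -4844/183 + 337252 = 61712272/183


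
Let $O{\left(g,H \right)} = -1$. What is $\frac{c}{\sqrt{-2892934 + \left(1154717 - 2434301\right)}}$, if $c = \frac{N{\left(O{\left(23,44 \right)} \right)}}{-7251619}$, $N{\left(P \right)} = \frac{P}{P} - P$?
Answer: $\frac{i \sqrt{4172518}}{15128755403321} \approx 1.3502 \cdot 10^{-10} i$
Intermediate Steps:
$N{\left(P \right)} = 1 - P$
$c = - \frac{2}{7251619}$ ($c = \frac{1 - -1}{-7251619} = \left(1 + 1\right) \left(- \frac{1}{7251619}\right) = 2 \left(- \frac{1}{7251619}\right) = - \frac{2}{7251619} \approx -2.758 \cdot 10^{-7}$)
$\frac{c}{\sqrt{-2892934 + \left(1154717 - 2434301\right)}} = - \frac{2}{7251619 \sqrt{-2892934 + \left(1154717 - 2434301\right)}} = - \frac{2}{7251619 \sqrt{-2892934 - 1279584}} = - \frac{2}{7251619 \sqrt{-4172518}} = - \frac{2}{7251619 i \sqrt{4172518}} = - \frac{2 \left(- \frac{i \sqrt{4172518}}{4172518}\right)}{7251619} = \frac{i \sqrt{4172518}}{15128755403321}$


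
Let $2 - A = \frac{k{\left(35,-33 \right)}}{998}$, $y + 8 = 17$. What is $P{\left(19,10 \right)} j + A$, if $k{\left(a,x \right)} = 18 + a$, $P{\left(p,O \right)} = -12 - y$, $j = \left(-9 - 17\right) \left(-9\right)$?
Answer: $- \frac{4902229}{998} \approx -4912.1$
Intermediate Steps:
$y = 9$ ($y = -8 + 17 = 9$)
$j = 234$ ($j = \left(-26\right) \left(-9\right) = 234$)
$P{\left(p,O \right)} = -21$ ($P{\left(p,O \right)} = -12 - 9 = -21$)
$A = \frac{1943}{998}$ ($A = 2 - \frac{18 + 35}{998} = 2 - 53 \cdot \frac{1}{998} = 2 - \frac{53}{998} = \frac{1943}{998} \approx 1.9469$)
$P{\left(19,10 \right)} j + A = \left(-21\right) 234 + \frac{1943}{998} = -4914 + \frac{1943}{998} = - \frac{4902229}{998}$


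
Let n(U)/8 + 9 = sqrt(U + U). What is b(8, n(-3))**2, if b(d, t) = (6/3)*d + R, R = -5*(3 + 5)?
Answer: 576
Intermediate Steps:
n(U) = -72 + 8*sqrt(2)*sqrt(U) (n(U) = -72 + 8*sqrt(U + U) = -72 + 8*sqrt(2*U) = -72 + 8*(sqrt(2)*sqrt(U)) = -72 + 8*sqrt(2)*sqrt(U))
R = -40 (R = -5*8 = -40)
b(d, t) = -40 + 2*d (b(d, t) = (6/3)*d - 40 = (6*(1/3))*d - 40 = 2*d - 40 = -40 + 2*d)
b(8, n(-3))**2 = (-40 + 2*8)**2 = (-40 + 16)**2 = (-24)**2 = 576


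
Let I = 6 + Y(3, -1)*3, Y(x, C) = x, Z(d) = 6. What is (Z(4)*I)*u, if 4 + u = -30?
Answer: -3060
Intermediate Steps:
u = -34 (u = -4 - 30 = -34)
I = 15 (I = 6 + 3*3 = 6 + 9 = 15)
(Z(4)*I)*u = (6*15)*(-34) = 90*(-34) = -3060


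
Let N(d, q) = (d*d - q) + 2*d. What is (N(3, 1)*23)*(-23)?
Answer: -7406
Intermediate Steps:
N(d, q) = d**2 - q + 2*d (N(d, q) = (d**2 - q) + 2*d = d**2 - q + 2*d)
(N(3, 1)*23)*(-23) = ((3**2 - 1*1 + 2*3)*23)*(-23) = ((9 - 1 + 6)*23)*(-23) = (14*23)*(-23) = 322*(-23) = -7406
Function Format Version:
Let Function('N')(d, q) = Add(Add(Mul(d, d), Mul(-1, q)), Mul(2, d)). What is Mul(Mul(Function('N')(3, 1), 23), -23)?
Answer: -7406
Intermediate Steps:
Function('N')(d, q) = Add(Pow(d, 2), Mul(-1, q), Mul(2, d)) (Function('N')(d, q) = Add(Add(Pow(d, 2), Mul(-1, q)), Mul(2, d)) = Add(Pow(d, 2), Mul(-1, q), Mul(2, d)))
Mul(Mul(Function('N')(3, 1), 23), -23) = Mul(Mul(Add(Pow(3, 2), Mul(-1, 1), Mul(2, 3)), 23), -23) = Mul(Mul(Add(9, -1, 6), 23), -23) = Mul(Mul(14, 23), -23) = Mul(322, -23) = -7406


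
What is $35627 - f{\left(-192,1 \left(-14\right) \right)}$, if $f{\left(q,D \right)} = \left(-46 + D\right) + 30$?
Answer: $35657$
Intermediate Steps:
$f{\left(q,D \right)} = -16 + D$
$35627 - f{\left(-192,1 \left(-14\right) \right)} = 35627 - \left(-16 + 1 \left(-14\right)\right) = 35627 - \left(-16 - 14\right) = 35627 - -30 = 35627 + 30 = 35657$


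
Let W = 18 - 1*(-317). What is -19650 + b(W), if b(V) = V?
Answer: -19315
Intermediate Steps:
W = 335 (W = 18 + 317 = 335)
-19650 + b(W) = -19650 + 335 = -19315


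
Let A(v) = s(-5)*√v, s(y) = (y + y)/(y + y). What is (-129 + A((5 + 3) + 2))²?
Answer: (129 - √10)² ≈ 15835.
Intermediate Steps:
s(y) = 1 (s(y) = (2*y)/((2*y)) = (2*y)*(1/(2*y)) = 1)
A(v) = √v (A(v) = 1*√v = √v)
(-129 + A((5 + 3) + 2))² = (-129 + √((5 + 3) + 2))² = (-129 + √(8 + 2))² = (-129 + √10)²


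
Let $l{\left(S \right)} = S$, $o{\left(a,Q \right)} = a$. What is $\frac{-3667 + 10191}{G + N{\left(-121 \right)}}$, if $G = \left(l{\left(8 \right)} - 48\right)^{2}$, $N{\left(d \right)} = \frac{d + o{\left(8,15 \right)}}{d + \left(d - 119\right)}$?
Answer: $\frac{2355164}{577713} \approx 4.0767$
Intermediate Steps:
$N{\left(d \right)} = \frac{8 + d}{-119 + 2 d}$ ($N{\left(d \right)} = \frac{d + 8}{d + \left(d - 119\right)} = \frac{8 + d}{d + \left(-119 + d\right)} = \frac{8 + d}{-119 + 2 d}$)
$G = 1600$ ($G = \left(8 - 48\right)^{2} = \left(-40\right)^{2} = 1600$)
$\frac{-3667 + 10191}{G + N{\left(-121 \right)}} = \frac{-3667 + 10191}{1600 + \frac{8 - 121}{-119 + 2 \left(-121\right)}} = \frac{6524}{1600 + \frac{1}{-119 - 242} \left(-113\right)} = \frac{6524}{1600 + \frac{1}{-361} \left(-113\right)} = \frac{6524}{1600 - - \frac{113}{361}} = \frac{6524}{1600 + \frac{113}{361}} = \frac{6524}{\frac{577713}{361}} = 6524 \cdot \frac{361}{577713} = \frac{2355164}{577713}$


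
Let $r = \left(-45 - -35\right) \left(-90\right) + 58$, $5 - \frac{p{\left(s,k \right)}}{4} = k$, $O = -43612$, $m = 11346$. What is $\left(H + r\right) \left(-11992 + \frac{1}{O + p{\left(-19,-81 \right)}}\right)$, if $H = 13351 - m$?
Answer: $- \frac{1537411386291}{43268} \approx -3.5532 \cdot 10^{7}$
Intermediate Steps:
$p{\left(s,k \right)} = 20 - 4 k$
$H = 2005$ ($H = 13351 - 11346 = 2005$)
$r = 958$ ($r = \left(-45 + 35\right) \left(-90\right) + 58 = \left(-10\right) \left(-90\right) + 58 = 900 + 58 = 958$)
$\left(H + r\right) \left(-11992 + \frac{1}{O + p{\left(-19,-81 \right)}}\right) = \left(2005 + 958\right) \left(-11992 + \frac{1}{-43612 + \left(20 - -324\right)}\right) = 2963 \left(-11992 + \frac{1}{-43612 + \left(20 + 324\right)}\right) = 2963 \left(-11992 + \frac{1}{-43612 + 344}\right) = 2963 \left(-11992 + \frac{1}{-43268}\right) = 2963 \left(-11992 - \frac{1}{43268}\right) = 2963 \left(- \frac{518869857}{43268}\right) = - \frac{1537411386291}{43268}$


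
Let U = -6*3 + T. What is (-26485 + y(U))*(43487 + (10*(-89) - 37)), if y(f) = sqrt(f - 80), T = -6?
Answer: -1127201600 + 85120*I*sqrt(26) ≈ -1.1272e+9 + 4.3403e+5*I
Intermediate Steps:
U = -24 (U = -6*3 - 6 = -18 - 6 = -24)
y(f) = sqrt(-80 + f)
(-26485 + y(U))*(43487 + (10*(-89) - 37)) = (-26485 + sqrt(-80 - 24))*(43487 + (10*(-89) - 37)) = (-26485 + sqrt(-104))*(43487 + (-890 - 37)) = (-26485 + 2*I*sqrt(26))*(43487 - 927) = (-26485 + 2*I*sqrt(26))*42560 = -1127201600 + 85120*I*sqrt(26)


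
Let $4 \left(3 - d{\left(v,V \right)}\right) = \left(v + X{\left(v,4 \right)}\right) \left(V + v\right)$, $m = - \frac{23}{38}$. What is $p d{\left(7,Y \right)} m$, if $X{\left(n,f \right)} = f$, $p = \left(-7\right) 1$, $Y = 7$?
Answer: $- \frac{11431}{76} \approx -150.41$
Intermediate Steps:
$p = -7$
$m = - \frac{23}{38}$ ($m = \left(-23\right) \frac{1}{38} = - \frac{23}{38} \approx -0.60526$)
$d{\left(v,V \right)} = 3 - \frac{\left(4 + v\right) \left(V + v\right)}{4}$ ($d{\left(v,V \right)} = 3 - \frac{\left(v + 4\right) \left(V + v\right)}{4} = 3 - \frac{\left(4 + v\right) \left(V + v\right)}{4}$)
$p d{\left(7,Y \right)} m = - 7 \left(3 - 7 - 7 - \frac{7^{2}}{4} - \frac{7}{4} \cdot 7\right) \left(- \frac{23}{38}\right) = - 7 \left(3 - 7 - 7 - \frac{49}{4} - \frac{49}{4}\right) \left(- \frac{23}{38}\right) = \left(-7\right) \left(- \frac{71}{2}\right) \left(- \frac{23}{38}\right) = \frac{497}{2} \left(- \frac{23}{38}\right) = - \frac{11431}{76}$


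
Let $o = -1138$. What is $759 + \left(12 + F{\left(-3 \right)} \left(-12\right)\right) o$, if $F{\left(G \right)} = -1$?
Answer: $-26553$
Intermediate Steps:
$759 + \left(12 + F{\left(-3 \right)} \left(-12\right)\right) o = 759 + \left(12 - -12\right) \left(-1138\right) = 759 + \left(12 + 12\right) \left(-1138\right) = 759 + 24 \left(-1138\right) = 759 - 27312 = -26553$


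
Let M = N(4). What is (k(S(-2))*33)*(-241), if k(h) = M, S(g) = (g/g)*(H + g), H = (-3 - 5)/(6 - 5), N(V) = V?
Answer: -31812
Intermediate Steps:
H = -8 (H = -8/1 = -8*1 = -8)
M = 4
S(g) = -8 + g (S(g) = (g/g)*(-8 + g) = 1*(-8 + g) = -8 + g)
k(h) = 4
(k(S(-2))*33)*(-241) = (4*33)*(-241) = 132*(-241) = -31812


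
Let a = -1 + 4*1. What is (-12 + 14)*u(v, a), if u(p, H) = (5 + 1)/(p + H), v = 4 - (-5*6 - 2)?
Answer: 4/13 ≈ 0.30769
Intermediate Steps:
a = 3 (a = -1 + 4 = 3)
v = 36 (v = 4 - (-30 - 2) = 4 - 1*(-32) = 4 + 32 = 36)
u(p, H) = 6/(H + p)
(-12 + 14)*u(v, a) = (-12 + 14)*(6/(3 + 36)) = 2*(6/39) = 2*(6*(1/39)) = 2*(2/13) = 4/13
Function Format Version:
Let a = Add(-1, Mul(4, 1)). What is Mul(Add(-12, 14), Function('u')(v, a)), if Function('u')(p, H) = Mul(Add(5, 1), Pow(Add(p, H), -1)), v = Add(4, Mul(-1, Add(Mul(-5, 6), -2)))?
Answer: Rational(4, 13) ≈ 0.30769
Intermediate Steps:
a = 3 (a = Add(-1, 4) = 3)
v = 36 (v = Add(4, Mul(-1, Add(-30, -2))) = Add(4, Mul(-1, -32)) = Add(4, 32) = 36)
Function('u')(p, H) = Mul(6, Pow(Add(H, p), -1))
Mul(Add(-12, 14), Function('u')(v, a)) = Mul(Add(-12, 14), Mul(6, Pow(Add(3, 36), -1))) = Mul(2, Mul(6, Pow(39, -1))) = Mul(2, Mul(6, Rational(1, 39))) = Mul(2, Rational(2, 13)) = Rational(4, 13)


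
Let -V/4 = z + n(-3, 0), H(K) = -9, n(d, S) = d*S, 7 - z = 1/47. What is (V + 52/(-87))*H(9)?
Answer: 349764/1363 ≈ 256.61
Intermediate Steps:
z = 328/47 (z = 7 - 1/47 = 328/47 ≈ 6.9787)
n(d, S) = S*d
V = -1312/47 (V = -4*(328/47 + 0*(-3)) = -4*(328/47 + 0) = -4*328/47 = -1312/47 ≈ -27.915)
(V + 52/(-87))*H(9) = (-1312/47 + 52/(-87))*(-9) = (-1312/47 + 52*(-1/87))*(-9) = (-1312/47 - 52/87)*(-9) = -116588/4089*(-9) = 349764/1363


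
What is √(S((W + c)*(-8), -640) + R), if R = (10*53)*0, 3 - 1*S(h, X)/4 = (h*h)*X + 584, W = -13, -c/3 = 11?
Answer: 2*√86670779 ≈ 18619.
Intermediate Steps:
c = -33 (c = -3*11 = -33)
S(h, X) = -2324 - 4*X*h² (S(h, X) = 12 - 4*((h*h)*X + 584) = 12 - 4*(h²*X + 584) = 12 - 4*(X*h² + 584) = 12 - 4*(584 + X*h²) = 12 + (-2336 - 4*X*h²) = -2324 - 4*X*h²)
R = 0 (R = 530*0 = 0)
√(S((W + c)*(-8), -640) + R) = √((-2324 - 4*(-640)*((-13 - 33)*(-8))²) + 0) = √((-2324 - 4*(-640)*(-46*(-8))²) + 0) = √((-2324 - 4*(-640)*368²) + 0) = √((-2324 - 4*(-640)*135424) + 0) = √((-2324 + 346685440) + 0) = √(346683116 + 0) = √346683116 = 2*√86670779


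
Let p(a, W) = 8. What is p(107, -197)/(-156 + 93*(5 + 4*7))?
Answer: 8/2913 ≈ 0.0027463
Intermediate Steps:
p(107, -197)/(-156 + 93*(5 + 4*7)) = 8/(-156 + 93*(5 + 4*7)) = 8/(-156 + 93*(5 + 28)) = 8/(-156 + 93*33) = 8/(-156 + 3069) = 8/2913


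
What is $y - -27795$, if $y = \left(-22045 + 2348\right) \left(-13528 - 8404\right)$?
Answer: $432022399$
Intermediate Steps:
$y = 431994604$ ($y = \left(-19697\right) \left(-21932\right) = 431994604$)
$y - -27795 = 431994604 - -27795 = 431994604 + 27795 = 432022399$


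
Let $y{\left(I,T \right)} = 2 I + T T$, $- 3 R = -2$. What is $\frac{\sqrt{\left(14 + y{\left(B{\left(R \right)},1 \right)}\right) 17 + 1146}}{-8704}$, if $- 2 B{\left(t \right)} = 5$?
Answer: $- \frac{\sqrt{329}}{4352} \approx -0.0041678$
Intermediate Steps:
$R = \frac{2}{3}$ ($R = \left(- \frac{1}{3}\right) \left(-2\right) = \frac{2}{3} \approx 0.66667$)
$B{\left(t \right)} = - \frac{5}{2}$ ($B{\left(t \right)} = \left(- \frac{1}{2}\right) 5 = - \frac{5}{2}$)
$y{\left(I,T \right)} = T^{2} + 2 I$ ($y{\left(I,T \right)} = 2 I + T^{2} = T^{2} + 2 I$)
$\frac{\sqrt{\left(14 + y{\left(B{\left(R \right)},1 \right)}\right) 17 + 1146}}{-8704} = \frac{\sqrt{\left(14 + \left(1^{2} + 2 \left(- \frac{5}{2}\right)\right)\right) 17 + 1146}}{-8704} = \sqrt{\left(14 + \left(1 - 5\right)\right) 17 + 1146} \left(- \frac{1}{8704}\right) = \sqrt{\left(14 - 4\right) 17 + 1146} \left(- \frac{1}{8704}\right) = \sqrt{10 \cdot 17 + 1146} \left(- \frac{1}{8704}\right) = \sqrt{170 + 1146} \left(- \frac{1}{8704}\right) = \sqrt{1316} \left(- \frac{1}{8704}\right) = 2 \sqrt{329} \left(- \frac{1}{8704}\right) = - \frac{\sqrt{329}}{4352}$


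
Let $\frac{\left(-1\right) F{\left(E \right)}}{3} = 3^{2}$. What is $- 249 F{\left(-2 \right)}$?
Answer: $6723$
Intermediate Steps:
$F{\left(E \right)} = -27$ ($F{\left(E \right)} = - 3 \cdot 3^{2} = \left(-3\right) 9 = -27$)
$- 249 F{\left(-2 \right)} = \left(-249\right) \left(-27\right) = 6723$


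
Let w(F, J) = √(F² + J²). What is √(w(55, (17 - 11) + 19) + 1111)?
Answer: √(1111 + 5*√146) ≈ 34.226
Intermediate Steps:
√(w(55, (17 - 11) + 19) + 1111) = √(√(55² + ((17 - 11) + 19)²) + 1111) = √(√(3025 + (6 + 19)²) + 1111) = √(√(3025 + 25²) + 1111) = √(√(3025 + 625) + 1111) = √(√3650 + 1111) = √(5*√146 + 1111) = √(1111 + 5*√146)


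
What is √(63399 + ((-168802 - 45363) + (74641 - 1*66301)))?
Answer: I*√142426 ≈ 377.39*I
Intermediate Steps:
√(63399 + ((-168802 - 45363) + (74641 - 1*66301))) = √(63399 + (-214165 + (74641 - 66301))) = √(63399 + (-214165 + 8340)) = √(63399 - 205825) = √(-142426) = I*√142426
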